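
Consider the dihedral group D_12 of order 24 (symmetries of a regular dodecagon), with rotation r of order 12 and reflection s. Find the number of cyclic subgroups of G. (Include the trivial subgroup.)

A cyclic subgroup of order d is generated by each of its φ(d) elements of order d, so the cyclic subgroups of order d number (#elements of order d)/φ(d).
Cyclic subgroups by order — order 1: 1; order 2: 13; order 3: 1; order 4: 1; order 6: 1; order 12: 1.
Total: 18.

18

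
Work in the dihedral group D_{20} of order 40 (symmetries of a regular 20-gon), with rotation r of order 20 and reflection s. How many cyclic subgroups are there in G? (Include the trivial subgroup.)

Group the elements of G by the cyclic subgroup they generate; each cyclic subgroup of order d accounts for φ(d) elements.
Cyclic subgroups by order — order 1: 1; order 2: 21; order 4: 1; order 5: 1; order 10: 1; order 20: 1.
Total: 26.

26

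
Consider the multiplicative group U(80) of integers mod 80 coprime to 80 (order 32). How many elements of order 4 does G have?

24

Enumerating element orders in G gives 24 elements of order 4.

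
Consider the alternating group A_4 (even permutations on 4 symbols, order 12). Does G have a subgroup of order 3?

Yes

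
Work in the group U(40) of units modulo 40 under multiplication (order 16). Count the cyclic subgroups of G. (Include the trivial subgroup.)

12

Each element a generates a cyclic subgroup ⟨a⟩; distinct elements may generate the same one (a cyclic group of order d has φ(d) generators).
Cyclic subgroups by order — order 1: 1; order 2: 7; order 4: 4.
Total: 12.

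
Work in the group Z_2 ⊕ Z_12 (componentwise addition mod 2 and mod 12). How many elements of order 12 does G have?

8

An element (a,b) has order lcm(ord(a), ord(b)); count pairs with lcm equal to 12.
Enumerating gives 8 such elements.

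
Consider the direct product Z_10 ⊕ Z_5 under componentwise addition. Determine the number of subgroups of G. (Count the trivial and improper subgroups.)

|G| = 50, so by Lagrange every subgroup order divides 50. Divisors: 1, 2, 5, 10, 25, 50.
Subgroups by order — order 1: 1; order 2: 1; order 5: 6; order 10: 6; order 25: 1; order 50: 1.
Total: 1 + 1 + 6 + 6 + 1 + 1 = 16.

16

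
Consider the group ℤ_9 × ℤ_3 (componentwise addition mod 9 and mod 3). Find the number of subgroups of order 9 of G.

4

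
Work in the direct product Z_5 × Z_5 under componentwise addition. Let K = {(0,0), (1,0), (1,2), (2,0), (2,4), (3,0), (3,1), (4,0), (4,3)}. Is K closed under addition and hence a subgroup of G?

|K| = 9 does not divide |G| = 25, so by Lagrange K is not a subgroup.

No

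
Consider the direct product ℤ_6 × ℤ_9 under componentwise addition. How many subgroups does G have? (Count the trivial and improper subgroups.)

|G| = 54, so by Lagrange every subgroup order divides 54. Divisors: 1, 2, 3, 6, 9, 18, 27, 54.
Subgroups by order — order 1: 1; order 2: 1; order 3: 4; order 6: 4; order 9: 4; order 18: 4; order 27: 1; order 54: 1.
Total: 1 + 1 + 4 + 4 + 4 + 4 + 1 + 1 = 20.

20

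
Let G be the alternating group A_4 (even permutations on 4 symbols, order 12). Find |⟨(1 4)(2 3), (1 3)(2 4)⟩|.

4

|⟨(1 4)(2 3)⟩| = 2 and |⟨(1 3)(2 4)⟩| = 2, so |H| is a multiple of lcm(2, 2) = 2 and divides |G| = 12.
Closing under the operation: H = {e, (1 2)(3 4), (1 3)(2 4), (1 4)(2 3)}, so |H| = 4.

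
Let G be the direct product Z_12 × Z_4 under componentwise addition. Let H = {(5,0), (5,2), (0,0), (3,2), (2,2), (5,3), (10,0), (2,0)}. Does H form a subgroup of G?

(5,0) ∈ H but its inverse (7,0) ∉ H, so H is not a subgroup.

No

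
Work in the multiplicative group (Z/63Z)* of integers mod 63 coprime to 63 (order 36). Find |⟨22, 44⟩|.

|⟨22⟩| = 3 and |⟨44⟩| = 6, so |H| is a multiple of lcm(3, 6) = 6 and divides |G| = 36.
Closing under the operation: H = {1, 2, 4, 8, 11, 16, 22, 23, 25, 29, 32, 37, 43, 44, 46, 50, 53, 58}, so |H| = 18.

18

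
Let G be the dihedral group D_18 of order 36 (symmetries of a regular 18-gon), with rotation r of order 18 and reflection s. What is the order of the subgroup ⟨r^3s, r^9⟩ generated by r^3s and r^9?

4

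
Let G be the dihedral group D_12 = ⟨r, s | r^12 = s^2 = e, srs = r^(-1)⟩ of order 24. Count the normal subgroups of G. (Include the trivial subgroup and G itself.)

G has 34 subgroups. Checking conjugation-invariance by order — order 1: 1/1 normal; order 2: 1/13 normal; order 3: 1/1 normal; order 4: 1/7 normal; order 6: 1/5 normal; order 8: 0/3 normal; order 12: 3/3 normal; order 24: 1/1 normal.
Total normal subgroups: 9.

9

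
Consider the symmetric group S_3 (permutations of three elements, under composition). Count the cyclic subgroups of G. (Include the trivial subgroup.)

5

Group the elements of G by the cyclic subgroup they generate; each cyclic subgroup of order d accounts for φ(d) elements.
Cyclic subgroups by order — order 1: 1; order 2: 3; order 3: 1.
Total: 5.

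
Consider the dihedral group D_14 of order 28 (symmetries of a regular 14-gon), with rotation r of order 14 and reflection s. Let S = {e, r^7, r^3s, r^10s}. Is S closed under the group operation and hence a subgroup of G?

Yes

|S| = 4 divides |G| = 28, consistent with Lagrange.
S contains the identity, every element's inverse is in S, and S is closed under ·: it is a subgroup.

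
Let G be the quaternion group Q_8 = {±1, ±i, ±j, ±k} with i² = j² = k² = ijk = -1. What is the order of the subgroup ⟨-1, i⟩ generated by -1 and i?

|⟨-1⟩| = 2 and |⟨i⟩| = 4, so |H| is a multiple of lcm(2, 4) = 4 and divides |G| = 8.
Closing under the operation: H = {1, -1, i, -i}, so |H| = 4.

4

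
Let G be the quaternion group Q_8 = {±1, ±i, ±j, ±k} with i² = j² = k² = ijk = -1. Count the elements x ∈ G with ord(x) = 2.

The elements of order 2 are: -1.
That's 1.

1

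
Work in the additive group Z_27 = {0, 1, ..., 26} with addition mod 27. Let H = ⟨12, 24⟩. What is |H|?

9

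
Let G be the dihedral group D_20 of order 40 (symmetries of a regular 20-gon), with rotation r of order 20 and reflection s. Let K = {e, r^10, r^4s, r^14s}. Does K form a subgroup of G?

|K| = 4 divides |G| = 40, consistent with Lagrange.
K contains the identity, every element's inverse is in K, and K is closed under ·: it is a subgroup.

Yes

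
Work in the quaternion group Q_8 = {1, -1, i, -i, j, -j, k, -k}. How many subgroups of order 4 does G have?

3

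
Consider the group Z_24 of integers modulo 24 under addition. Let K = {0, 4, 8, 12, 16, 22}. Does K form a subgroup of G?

No

4 ∈ K but its inverse 20 ∉ K, so K is not a subgroup.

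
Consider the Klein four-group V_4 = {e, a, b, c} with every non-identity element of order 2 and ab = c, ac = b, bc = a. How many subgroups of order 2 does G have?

3

|G| = 4 and 2 | 4, so subgroups of order 2 are possible by Lagrange.
The subgroups of order 2 are: {e, a}; {e, b}; {e, c}.
So G has 3 subgroups of order 2.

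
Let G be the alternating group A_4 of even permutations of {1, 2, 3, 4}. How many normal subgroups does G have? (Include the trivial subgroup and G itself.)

3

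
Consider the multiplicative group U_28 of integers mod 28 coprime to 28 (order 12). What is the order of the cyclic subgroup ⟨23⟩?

6

Compute successive powers of 23 mod 28: 23, 25, 15, 9, 11, 1; 23^6 ≡ 1 (mod 28).
So |⟨23⟩| = 6.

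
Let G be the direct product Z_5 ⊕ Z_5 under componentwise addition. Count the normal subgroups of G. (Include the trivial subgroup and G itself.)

8

G is abelian, so every subgroup is normal.
G has 8 subgroups in total, hence 8 normal subgroups.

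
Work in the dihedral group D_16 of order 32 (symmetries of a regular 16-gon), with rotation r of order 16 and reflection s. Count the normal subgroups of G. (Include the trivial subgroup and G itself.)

G has 36 subgroups. Checking conjugation-invariance by order — order 1: 1/1 normal; order 2: 1/17 normal; order 4: 1/9 normal; order 8: 1/5 normal; order 16: 3/3 normal; order 32: 1/1 normal.
Total normal subgroups: 8.

8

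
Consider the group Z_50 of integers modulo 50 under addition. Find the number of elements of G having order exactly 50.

20

In a cyclic group of order 50, the number of elements of order d (for d | 50) is φ(d).
φ(50) = 20.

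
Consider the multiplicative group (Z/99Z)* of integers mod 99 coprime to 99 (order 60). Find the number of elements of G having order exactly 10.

Enumerating element orders in G gives 12 elements of order 10.

12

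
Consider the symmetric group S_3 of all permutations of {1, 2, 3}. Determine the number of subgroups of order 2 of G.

|G| = 6 and 2 | 6, so subgroups of order 2 are possible by Lagrange.
The subgroups of order 2 are: {e, (1 2)}; {e, (1 3)}; {e, (2 3)}.
So G has 3 subgroups of order 2.

3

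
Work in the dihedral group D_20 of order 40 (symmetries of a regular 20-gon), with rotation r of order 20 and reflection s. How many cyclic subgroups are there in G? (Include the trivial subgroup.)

26

A cyclic subgroup of order d is generated by each of its φ(d) elements of order d, so the cyclic subgroups of order d number (#elements of order d)/φ(d).
Cyclic subgroups by order — order 1: 1; order 2: 21; order 4: 1; order 5: 1; order 10: 1; order 20: 1.
Total: 26.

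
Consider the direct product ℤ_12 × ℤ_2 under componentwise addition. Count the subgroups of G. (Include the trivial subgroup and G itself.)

16

|G| = 24, so by Lagrange every subgroup order divides 24. Divisors: 1, 2, 3, 4, 6, 8, 12, 24.
Subgroups by order — order 1: 1; order 2: 3; order 3: 1; order 4: 3; order 6: 3; order 8: 1; order 12: 3; order 24: 1.
Total: 1 + 3 + 1 + 3 + 3 + 1 + 3 + 1 = 16.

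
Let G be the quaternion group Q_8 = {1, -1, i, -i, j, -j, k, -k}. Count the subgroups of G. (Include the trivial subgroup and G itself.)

|G| = 8, so by Lagrange every subgroup order divides 8. Divisors: 1, 2, 4, 8.
Subgroups by order — order 1: 1; order 2: 1; order 4: 3; order 8: 1.
Total: 1 + 1 + 3 + 1 = 6.

6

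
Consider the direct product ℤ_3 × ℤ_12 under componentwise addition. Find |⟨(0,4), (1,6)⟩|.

18

|⟨(0,4)⟩| = 3 and |⟨(1,6)⟩| = 6, so |H| is a multiple of lcm(3, 6) = 6 and divides |G| = 36.
Closing under the operation: H = {(0,0), (0,2), (0,4), (0,6), (0,8), (0,10), (1,0), (1,2), (1,4), (1,6), (1,8), (1,10), (2,0), (2,2), (2,4), (2,6), (2,8), (2,10)}, so |H| = 18.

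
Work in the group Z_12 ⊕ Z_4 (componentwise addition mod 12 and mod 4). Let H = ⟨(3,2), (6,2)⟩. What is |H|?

8

|⟨(3,2)⟩| = 4 and |⟨(6,2)⟩| = 2, so |H| is a multiple of lcm(4, 2) = 4 and divides |G| = 48.
Closing under the operation: H = {(0,0), (0,2), (3,0), (3,2), (6,0), (6,2), (9,0), (9,2)}, so |H| = 8.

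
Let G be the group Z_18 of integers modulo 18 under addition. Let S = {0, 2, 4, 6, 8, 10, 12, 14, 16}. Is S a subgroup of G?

|S| = 9 divides |G| = 18, consistent with Lagrange.
S contains the identity, every element's inverse is in S, and S is closed under +: it is a subgroup.
In fact S = ⟨2⟩.

Yes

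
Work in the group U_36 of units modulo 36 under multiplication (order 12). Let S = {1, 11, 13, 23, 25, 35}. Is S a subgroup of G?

|S| = 6 divides |G| = 12, consistent with Lagrange.
S contains the identity, every element's inverse is in S, and S is closed under ·: it is a subgroup.
In fact S = ⟨23⟩.

Yes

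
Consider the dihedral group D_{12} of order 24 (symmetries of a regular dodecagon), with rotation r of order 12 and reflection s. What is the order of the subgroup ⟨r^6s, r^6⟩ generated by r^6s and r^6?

|⟨r^6s⟩| = 2 and |⟨r^6⟩| = 2, so |H| is a multiple of lcm(2, 2) = 2 and divides |G| = 24.
Closing under the operation: H = {e, r^6, s, r^6s}, so |H| = 4.

4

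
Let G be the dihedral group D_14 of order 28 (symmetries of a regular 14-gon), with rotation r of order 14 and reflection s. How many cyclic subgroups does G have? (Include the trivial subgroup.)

Each element a generates a cyclic subgroup ⟨a⟩; distinct elements may generate the same one (a cyclic group of order d has φ(d) generators).
Cyclic subgroups by order — order 1: 1; order 2: 15; order 7: 1; order 14: 1.
Total: 18.

18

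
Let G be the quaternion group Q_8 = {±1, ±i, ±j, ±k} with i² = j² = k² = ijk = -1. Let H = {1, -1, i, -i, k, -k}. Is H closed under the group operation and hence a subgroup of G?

No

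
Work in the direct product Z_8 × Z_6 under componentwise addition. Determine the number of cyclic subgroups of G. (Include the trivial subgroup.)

16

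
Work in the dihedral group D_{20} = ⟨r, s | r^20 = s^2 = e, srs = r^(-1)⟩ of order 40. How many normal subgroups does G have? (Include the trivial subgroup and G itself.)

9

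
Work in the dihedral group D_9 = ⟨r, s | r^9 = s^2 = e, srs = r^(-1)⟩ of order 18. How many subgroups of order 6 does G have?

|G| = 18 and 6 | 18, so subgroups of order 6 are possible by Lagrange.
The subgroups of order 6 are: {e, r^3, r^6, r^2s, r^5s, r^8s}; {e, r^3, r^6, s, r^3s, r^6s}; {e, r^3, r^6, rs, r^4s, r^7s}.
So G has 3 subgroups of order 6.

3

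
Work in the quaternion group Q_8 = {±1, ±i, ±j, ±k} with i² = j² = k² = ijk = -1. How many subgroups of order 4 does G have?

|G| = 8 and 4 | 8, so subgroups of order 4 are possible by Lagrange.
The subgroups of order 4 are: {1, -1, i, -i}; {1, -1, j, -j}; {1, -1, k, -k}.
So G has 3 subgroups of order 4.

3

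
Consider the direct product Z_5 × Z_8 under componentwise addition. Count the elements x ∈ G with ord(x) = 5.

An element (a,b) has order lcm(ord(a), ord(b)); count pairs with lcm equal to 5.
Enumerating gives 4 such elements.

4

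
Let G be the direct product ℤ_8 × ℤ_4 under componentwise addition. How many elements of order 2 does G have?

An element (a,b) has order lcm(ord(a), ord(b)); count pairs with lcm equal to 2.
Enumerating gives 3 such elements.

3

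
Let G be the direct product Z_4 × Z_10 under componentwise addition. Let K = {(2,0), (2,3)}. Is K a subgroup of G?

The identity (0,0) ∉ K, so K is not a subgroup.

No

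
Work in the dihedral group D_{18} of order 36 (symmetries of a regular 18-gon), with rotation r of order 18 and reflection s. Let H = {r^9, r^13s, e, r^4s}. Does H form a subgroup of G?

Yes

|H| = 4 divides |G| = 36, consistent with Lagrange.
H contains the identity, every element's inverse is in H, and H is closed under ·: it is a subgroup.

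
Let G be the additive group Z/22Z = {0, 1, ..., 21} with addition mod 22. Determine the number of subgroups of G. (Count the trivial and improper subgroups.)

4

Subgroups of the cyclic group Z/22Z correspond bijectively to divisors of 22.
Divisors of 22: 1, 2, 11, 22.
So Z/22Z has 4 subgroups.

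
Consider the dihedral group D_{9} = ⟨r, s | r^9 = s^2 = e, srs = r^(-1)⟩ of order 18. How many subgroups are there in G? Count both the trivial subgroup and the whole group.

16

|G| = 18, so by Lagrange every subgroup order divides 18. Divisors: 1, 2, 3, 6, 9, 18.
Subgroups by order — order 1: 1; order 2: 9; order 3: 1; order 6: 3; order 9: 1; order 18: 1.
Total: 1 + 9 + 1 + 3 + 1 + 1 = 16.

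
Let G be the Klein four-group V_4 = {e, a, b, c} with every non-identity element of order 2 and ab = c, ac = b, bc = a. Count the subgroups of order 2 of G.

3

|G| = 4 and 2 | 4, so subgroups of order 2 are possible by Lagrange.
The subgroups of order 2 are: {e, a}; {e, b}; {e, c}.
So G has 3 subgroups of order 2.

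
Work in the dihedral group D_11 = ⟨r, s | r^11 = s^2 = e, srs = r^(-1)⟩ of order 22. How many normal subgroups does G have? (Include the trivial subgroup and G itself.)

G has 14 subgroups. Checking conjugation-invariance by order — order 1: 1/1 normal; order 2: 0/11 normal; order 11: 1/1 normal; order 22: 1/1 normal.
Total normal subgroups: 3.

3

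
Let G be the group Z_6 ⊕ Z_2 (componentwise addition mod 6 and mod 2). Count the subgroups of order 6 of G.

|G| = 12 and 6 | 12, so subgroups of order 6 are possible by Lagrange.
The subgroups of order 6 are: {(0,0), (0,1), (2,0), (2,1), (4,0), (4,1)}; {(0,0), (1,0), (2,0), (3,0), (4,0), (5,0)}; {(0,0), (1,1), (2,0), (3,1), (4,0), (5,1)}.
So G has 3 subgroups of order 6.

3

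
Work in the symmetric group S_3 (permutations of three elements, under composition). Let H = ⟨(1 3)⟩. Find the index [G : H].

3

|⟨(1 3)⟩| = 2 and |G| = 6.
By Lagrange, [G : H] = |G|/|H| = 6/2 = 3.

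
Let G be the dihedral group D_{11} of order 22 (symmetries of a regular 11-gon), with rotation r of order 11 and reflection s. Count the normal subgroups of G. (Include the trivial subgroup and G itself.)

G has 14 subgroups. Checking conjugation-invariance by order — order 1: 1/1 normal; order 2: 0/11 normal; order 11: 1/1 normal; order 22: 1/1 normal.
Total normal subgroups: 3.

3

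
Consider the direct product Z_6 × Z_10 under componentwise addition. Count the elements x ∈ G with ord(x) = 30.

An element (a,b) has order lcm(ord(a), ord(b)); count pairs with lcm equal to 30.
Enumerating gives 24 such elements.

24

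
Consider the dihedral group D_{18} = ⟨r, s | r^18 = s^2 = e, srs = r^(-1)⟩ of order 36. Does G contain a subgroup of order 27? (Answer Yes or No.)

27 does not divide |G| = 36, so by Lagrange no subgroup of order 27 exists.

No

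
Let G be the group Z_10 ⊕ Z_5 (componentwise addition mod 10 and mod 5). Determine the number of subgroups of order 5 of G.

|G| = 50 and 5 | 50, so subgroups of order 5 are possible by Lagrange.
The subgroups of order 5 are: {(0,0), (0,1), (0,2), (0,3), (0,4)}; {(0,0), (2,0), (4,0), (6,0), (8,0)}; {(0,0), (2,1), (4,2), (6,3), (8,4)}; {(0,0), (2,2), (4,4), (6,1), (8,3)}; … (6 in all).
So G has 6 subgroups of order 5.

6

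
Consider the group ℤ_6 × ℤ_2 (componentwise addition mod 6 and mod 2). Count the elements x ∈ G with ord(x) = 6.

An element (a,b) has order lcm(ord(a), ord(b)); count pairs with lcm equal to 6.
Enumerating gives 6 such elements.

6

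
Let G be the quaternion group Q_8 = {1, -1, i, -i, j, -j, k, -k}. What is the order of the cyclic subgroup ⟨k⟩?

Computing powers of k: the smallest k with (k)^k = e is k = 4.

4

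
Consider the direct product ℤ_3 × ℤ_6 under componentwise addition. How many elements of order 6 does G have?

8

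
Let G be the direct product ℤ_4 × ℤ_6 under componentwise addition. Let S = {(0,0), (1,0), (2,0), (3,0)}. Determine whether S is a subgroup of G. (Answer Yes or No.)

|S| = 4 divides |G| = 24, consistent with Lagrange.
S contains the identity, every element's inverse is in S, and S is closed under +: it is a subgroup.
In fact S = ⟨(1,0)⟩.

Yes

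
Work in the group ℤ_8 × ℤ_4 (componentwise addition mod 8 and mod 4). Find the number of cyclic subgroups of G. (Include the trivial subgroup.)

Group the elements of G by the cyclic subgroup they generate; each cyclic subgroup of order d accounts for φ(d) elements.
Cyclic subgroups by order — order 1: 1; order 2: 3; order 4: 6; order 8: 4.
Total: 14.

14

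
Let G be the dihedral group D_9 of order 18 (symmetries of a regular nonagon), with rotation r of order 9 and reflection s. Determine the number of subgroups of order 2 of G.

9

|G| = 18 and 2 | 18, so subgroups of order 2 are possible by Lagrange.
The subgroups of order 2 are: {e, r^2s}; {e, r^3s}; {e, r^4s}; {e, r^5s}; … (9 in all).
So G has 9 subgroups of order 2.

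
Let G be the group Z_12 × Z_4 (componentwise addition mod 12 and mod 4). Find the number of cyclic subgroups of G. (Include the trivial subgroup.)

20

A cyclic subgroup of order d is generated by each of its φ(d) elements of order d, so the cyclic subgroups of order d number (#elements of order d)/φ(d).
Cyclic subgroups by order — order 1: 1; order 2: 3; order 3: 1; order 4: 6; order 6: 3; order 12: 6.
Total: 20.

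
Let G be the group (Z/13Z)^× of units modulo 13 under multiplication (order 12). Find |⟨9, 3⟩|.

|⟨9⟩| = 3 and |⟨3⟩| = 3, so |H| is a multiple of lcm(3, 3) = 3 and divides |G| = 12.
Closing under the operation: H = {1, 3, 9}, so |H| = 3.

3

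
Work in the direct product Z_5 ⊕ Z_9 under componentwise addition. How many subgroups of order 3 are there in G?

1

|G| = 45 and 3 | 45, so subgroups of order 3 are possible by Lagrange.
The subgroups of order 3 are: {(0,0), (0,3), (0,6)}.
So G has 1 subgroup of order 3.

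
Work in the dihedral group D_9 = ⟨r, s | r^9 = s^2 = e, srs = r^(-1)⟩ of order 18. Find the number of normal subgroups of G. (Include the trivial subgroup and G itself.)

G has 16 subgroups. Checking conjugation-invariance by order — order 1: 1/1 normal; order 2: 0/9 normal; order 3: 1/1 normal; order 6: 0/3 normal; order 9: 1/1 normal; order 18: 1/1 normal.
Total normal subgroups: 4.

4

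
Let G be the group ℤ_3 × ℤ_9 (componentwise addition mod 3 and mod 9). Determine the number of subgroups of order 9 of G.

|G| = 27 and 9 | 27, so subgroups of order 9 are possible by Lagrange.
The subgroups of order 9 are: {(0,0), (0,1), (0,2), (0,3), (0,4), (0,5), (0,6), (0,7), (0,8)}; {(0,0), (0,3), (0,6), (1,0), (1,3), (1,6), (2,0), (2,3), (2,6)}; {(0,0), (0,3), (0,6), (1,1), (1,4), (1,7), (2,2), (2,5), (2,8)}; {(0,0), (0,3), (0,6), (1,2), (1,5), (1,8), (2,1), (2,4), (2,7)}.
So G has 4 subgroups of order 9.

4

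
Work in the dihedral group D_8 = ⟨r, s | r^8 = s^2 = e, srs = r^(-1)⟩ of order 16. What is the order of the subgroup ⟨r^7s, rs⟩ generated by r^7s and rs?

|⟨r^7s⟩| = 2 and |⟨rs⟩| = 2, so |H| is a multiple of lcm(2, 2) = 2 and divides |G| = 16.
Closing under the operation: H = {e, r^2, r^4, r^6, rs, r^3s, r^5s, r^7s}, so |H| = 8.

8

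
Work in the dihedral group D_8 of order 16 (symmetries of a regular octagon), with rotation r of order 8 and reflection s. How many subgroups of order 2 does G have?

9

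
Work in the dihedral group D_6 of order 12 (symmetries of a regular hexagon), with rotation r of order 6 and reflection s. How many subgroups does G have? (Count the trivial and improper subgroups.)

|G| = 12, so by Lagrange every subgroup order divides 12. Divisors: 1, 2, 3, 4, 6, 12.
Subgroups by order — order 1: 1; order 2: 7; order 3: 1; order 4: 3; order 6: 3; order 12: 1.
Total: 1 + 7 + 1 + 3 + 3 + 1 = 16.

16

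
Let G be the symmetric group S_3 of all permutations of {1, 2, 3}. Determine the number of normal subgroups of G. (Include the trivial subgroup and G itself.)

G has 6 subgroups. Checking conjugation-invariance by order — order 1: 1/1 normal; order 2: 0/3 normal; order 3: 1/1 normal; order 6: 1/1 normal.
Total normal subgroups: 3.

3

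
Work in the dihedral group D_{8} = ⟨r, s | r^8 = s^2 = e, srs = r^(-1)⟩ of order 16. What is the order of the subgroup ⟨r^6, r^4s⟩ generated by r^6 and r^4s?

|⟨r^6⟩| = 4 and |⟨r^4s⟩| = 2, so |H| is a multiple of lcm(4, 2) = 4 and divides |G| = 16.
Closing under the operation: H = {e, r^2, r^4, r^6, s, r^2s, r^4s, r^6s}, so |H| = 8.

8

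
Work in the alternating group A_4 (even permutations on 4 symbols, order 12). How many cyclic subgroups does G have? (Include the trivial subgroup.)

8

Group the elements of G by the cyclic subgroup they generate; each cyclic subgroup of order d accounts for φ(d) elements.
Cyclic subgroups by order — order 1: 1; order 2: 3; order 3: 4.
Total: 8.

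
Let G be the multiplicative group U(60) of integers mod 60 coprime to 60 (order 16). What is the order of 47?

4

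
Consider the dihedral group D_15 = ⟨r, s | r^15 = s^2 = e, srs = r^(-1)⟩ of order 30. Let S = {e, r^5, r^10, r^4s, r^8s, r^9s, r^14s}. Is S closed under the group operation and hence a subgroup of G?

No

|S| = 7 does not divide |G| = 30, so by Lagrange S is not a subgroup.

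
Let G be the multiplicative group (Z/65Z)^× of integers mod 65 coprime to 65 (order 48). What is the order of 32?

Compute successive powers of 32 mod 65: 32, 49, 8, 61, 2, 64, 33, 16, …; 32^12 ≡ 1 (mod 65).
So |⟨32⟩| = 12.

12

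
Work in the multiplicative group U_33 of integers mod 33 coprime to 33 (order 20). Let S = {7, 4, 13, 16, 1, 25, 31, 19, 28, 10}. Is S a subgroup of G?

|S| = 10 divides |G| = 20, consistent with Lagrange.
S contains the identity, every element's inverse is in S, and S is closed under ·: it is a subgroup.
In fact S = ⟨7⟩.

Yes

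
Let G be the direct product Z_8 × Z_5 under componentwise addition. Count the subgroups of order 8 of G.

|G| = 40 and 8 | 40, so subgroups of order 8 are possible by Lagrange.
The subgroups of order 8 are: {(0,0), (1,0), (2,0), (3,0), (4,0), (5,0), (6,0), (7,0)}.
So G has 1 subgroup of order 8.

1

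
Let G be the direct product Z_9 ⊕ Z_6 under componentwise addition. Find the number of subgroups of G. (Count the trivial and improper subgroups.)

20

|G| = 54, so by Lagrange every subgroup order divides 54. Divisors: 1, 2, 3, 6, 9, 18, 27, 54.
Subgroups by order — order 1: 1; order 2: 1; order 3: 4; order 6: 4; order 9: 4; order 18: 4; order 27: 1; order 54: 1.
Total: 1 + 1 + 4 + 4 + 4 + 4 + 1 + 1 = 20.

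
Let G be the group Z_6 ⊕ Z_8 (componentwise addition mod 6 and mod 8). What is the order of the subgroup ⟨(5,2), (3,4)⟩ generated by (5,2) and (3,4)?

|⟨(5,2)⟩| = 12 and |⟨(3,4)⟩| = 2, so |H| is a multiple of lcm(12, 2) = 12 and divides |G| = 48.
Closing under the operation: H = {(0,0), (0,2), (0,4), (0,6), (1,0), (1,2), (1,4), (1,6), (2,0), (2,2), (2,4), (2,6), (3,0), (3,2), (3,4), (3,6), (4,0), (4,2), (4,4), (4,6), (5,0), (5,2), (5,4), (5,6)}, so |H| = 24.

24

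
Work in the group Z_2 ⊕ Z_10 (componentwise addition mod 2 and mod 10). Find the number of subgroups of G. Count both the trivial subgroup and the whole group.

10

|G| = 20, so by Lagrange every subgroup order divides 20. Divisors: 1, 2, 4, 5, 10, 20.
Subgroups by order — order 1: 1; order 2: 3; order 4: 1; order 5: 1; order 10: 3; order 20: 1.
Total: 1 + 3 + 1 + 1 + 3 + 1 = 10.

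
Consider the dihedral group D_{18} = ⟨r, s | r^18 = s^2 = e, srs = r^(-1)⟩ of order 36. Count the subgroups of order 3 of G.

|G| = 36 and 3 | 36, so subgroups of order 3 are possible by Lagrange.
The subgroups of order 3 are: {e, r^6, r^12}.
So G has 1 subgroup of order 3.

1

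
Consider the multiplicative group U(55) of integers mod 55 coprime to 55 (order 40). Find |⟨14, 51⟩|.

|⟨14⟩| = 10 and |⟨51⟩| = 10, so |H| is a multiple of lcm(10, 10) = 10 and divides |G| = 40.
Closing under the operation: H = {1, 4, 6, 9, 14, 16, 19, 21, 24, 26, 29, 31, 34, 36, 39, 41, 46, 49, 51, 54}, so |H| = 20.

20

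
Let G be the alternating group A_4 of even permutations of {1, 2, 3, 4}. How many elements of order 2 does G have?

3

The elements of order 2 are: (1 2)(3 4), (1 3)(2 4), (1 4)(2 3).
That's 3.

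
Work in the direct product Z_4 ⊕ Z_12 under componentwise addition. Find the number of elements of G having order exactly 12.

24

An element (a,b) has order lcm(ord(a), ord(b)); count pairs with lcm equal to 12.
Enumerating gives 24 such elements.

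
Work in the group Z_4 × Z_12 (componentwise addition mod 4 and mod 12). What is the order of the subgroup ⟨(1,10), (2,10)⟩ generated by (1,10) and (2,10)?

24

|⟨(1,10)⟩| = 12 and |⟨(2,10)⟩| = 6, so |H| is a multiple of lcm(12, 6) = 12 and divides |G| = 48.
Closing under the operation: H = {(0,0), (0,2), (0,4), (0,6), (0,8), (0,10), (1,0), (1,2), (1,4), (1,6), (1,8), (1,10), (2,0), (2,2), (2,4), (2,6), (2,8), (2,10), (3,0), (3,2), (3,4), (3,6), (3,8), (3,10)}, so |H| = 24.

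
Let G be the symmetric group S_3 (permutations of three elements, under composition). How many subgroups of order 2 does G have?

3

|G| = 6 and 2 | 6, so subgroups of order 2 are possible by Lagrange.
The subgroups of order 2 are: {e, (1 2)}; {e, (1 3)}; {e, (2 3)}.
So G has 3 subgroups of order 2.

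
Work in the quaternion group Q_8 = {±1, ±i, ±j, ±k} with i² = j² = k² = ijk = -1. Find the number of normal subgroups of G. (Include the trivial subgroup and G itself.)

6

G has 6 subgroups. Checking conjugation-invariance by order — order 1: 1/1 normal; order 2: 1/1 normal; order 4: 3/3 normal; order 8: 1/1 normal.
Total normal subgroups: 6.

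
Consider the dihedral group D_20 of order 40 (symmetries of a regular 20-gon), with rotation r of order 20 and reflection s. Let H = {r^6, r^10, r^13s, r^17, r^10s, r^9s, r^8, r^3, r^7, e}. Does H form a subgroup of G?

No

r^7 ∈ H but its inverse r^13 ∉ H, so H is not a subgroup.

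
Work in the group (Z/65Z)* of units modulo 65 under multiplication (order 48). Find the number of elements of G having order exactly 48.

0

No element of G has order 48 (even though 48 | 48).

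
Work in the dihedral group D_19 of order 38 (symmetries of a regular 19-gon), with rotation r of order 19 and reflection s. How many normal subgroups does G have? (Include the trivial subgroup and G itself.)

3

G has 22 subgroups. Checking conjugation-invariance by order — order 1: 1/1 normal; order 2: 0/19 normal; order 19: 1/1 normal; order 38: 1/1 normal.
Total normal subgroups: 3.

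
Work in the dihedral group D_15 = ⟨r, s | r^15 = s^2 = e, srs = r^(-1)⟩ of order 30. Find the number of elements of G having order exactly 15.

The elements of order 15 are: r, r^2, r^4, r^7, r^8, r^11, r^13, r^14.
That's 8.

8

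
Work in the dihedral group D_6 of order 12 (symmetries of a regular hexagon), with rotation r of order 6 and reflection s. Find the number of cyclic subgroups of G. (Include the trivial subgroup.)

A cyclic subgroup of order d is generated by each of its φ(d) elements of order d, so the cyclic subgroups of order d number (#elements of order d)/φ(d).
Cyclic subgroups by order — order 1: 1; order 2: 7; order 3: 1; order 6: 1.
Total: 10.

10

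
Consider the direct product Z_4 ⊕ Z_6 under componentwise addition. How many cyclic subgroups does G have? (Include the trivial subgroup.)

12

Group the elements of G by the cyclic subgroup they generate; each cyclic subgroup of order d accounts for φ(d) elements.
Cyclic subgroups by order — order 1: 1; order 2: 3; order 3: 1; order 4: 2; order 6: 3; order 12: 2.
Total: 12.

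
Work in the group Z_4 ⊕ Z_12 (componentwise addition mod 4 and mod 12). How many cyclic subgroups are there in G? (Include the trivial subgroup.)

20

Group the elements of G by the cyclic subgroup they generate; each cyclic subgroup of order d accounts for φ(d) elements.
Cyclic subgroups by order — order 1: 1; order 2: 3; order 3: 1; order 4: 6; order 6: 3; order 12: 6.
Total: 20.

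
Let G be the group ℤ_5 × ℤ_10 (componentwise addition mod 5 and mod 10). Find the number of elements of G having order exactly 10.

24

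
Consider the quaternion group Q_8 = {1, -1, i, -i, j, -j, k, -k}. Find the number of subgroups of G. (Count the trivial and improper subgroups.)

6

|G| = 8, so by Lagrange every subgroup order divides 8. Divisors: 1, 2, 4, 8.
Subgroups by order — order 1: 1; order 2: 1; order 4: 3; order 8: 1.
Total: 1 + 1 + 3 + 1 = 6.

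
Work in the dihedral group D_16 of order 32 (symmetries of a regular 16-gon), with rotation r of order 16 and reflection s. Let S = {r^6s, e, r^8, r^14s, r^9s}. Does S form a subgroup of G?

|S| = 5 does not divide |G| = 32, so by Lagrange S is not a subgroup.

No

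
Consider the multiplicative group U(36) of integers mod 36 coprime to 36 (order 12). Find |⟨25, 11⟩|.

6

|⟨25⟩| = 3 and |⟨11⟩| = 6, so |H| is a multiple of lcm(3, 6) = 6 and divides |G| = 12.
Closing under the operation: H = {1, 11, 13, 23, 25, 35}, so |H| = 6.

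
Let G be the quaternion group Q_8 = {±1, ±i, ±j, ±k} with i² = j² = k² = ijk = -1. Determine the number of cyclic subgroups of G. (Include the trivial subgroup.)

5

Group the elements of G by the cyclic subgroup they generate; each cyclic subgroup of order d accounts for φ(d) elements.
Cyclic subgroups by order — order 1: 1; order 2: 1; order 4: 3.
Total: 5.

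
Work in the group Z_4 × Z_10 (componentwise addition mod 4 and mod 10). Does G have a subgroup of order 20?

20 | 40. A subgroup of order 20 is {(0,0), (0,1), (0,2), (0,3), (0,4), (0,5), (0,6), (0,7), (0,8), (0,9), (2,0), (2,1), (2,2), (2,3), (2,4), (2,5), (2,6), (2,7), (2,8), (2,9)}.

Yes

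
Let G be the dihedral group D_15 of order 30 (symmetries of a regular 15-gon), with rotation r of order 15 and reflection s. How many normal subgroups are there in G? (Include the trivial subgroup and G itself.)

5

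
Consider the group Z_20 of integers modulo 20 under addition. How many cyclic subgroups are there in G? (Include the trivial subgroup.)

6

A cyclic subgroup of order d is generated by each of its φ(d) elements of order d, so the cyclic subgroups of order d number (#elements of order d)/φ(d).
Cyclic subgroups by order — order 1: 1; order 2: 1; order 4: 1; order 5: 1; order 10: 1; order 20: 1.
Total: 6.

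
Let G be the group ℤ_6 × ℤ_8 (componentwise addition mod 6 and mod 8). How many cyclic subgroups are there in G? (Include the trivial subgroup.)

16

Group the elements of G by the cyclic subgroup they generate; each cyclic subgroup of order d accounts for φ(d) elements.
Cyclic subgroups by order — order 1: 1; order 2: 3; order 3: 1; order 4: 2; order 6: 3; order 8: 2; order 12: 2; order 24: 2.
Total: 16.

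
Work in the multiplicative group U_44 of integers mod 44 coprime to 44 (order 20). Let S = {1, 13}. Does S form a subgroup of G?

No

13 ∈ S but its inverse 17 ∉ S, so S is not a subgroup.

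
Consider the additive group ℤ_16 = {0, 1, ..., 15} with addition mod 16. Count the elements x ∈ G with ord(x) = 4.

2

In a cyclic group of order 16, the number of elements of order d (for d | 16) is φ(d).
φ(4) = 2.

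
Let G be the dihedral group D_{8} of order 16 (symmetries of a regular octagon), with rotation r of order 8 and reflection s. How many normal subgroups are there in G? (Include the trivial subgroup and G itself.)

G has 19 subgroups. Checking conjugation-invariance by order — order 1: 1/1 normal; order 2: 1/9 normal; order 4: 1/5 normal; order 8: 3/3 normal; order 16: 1/1 normal.
Total normal subgroups: 7.

7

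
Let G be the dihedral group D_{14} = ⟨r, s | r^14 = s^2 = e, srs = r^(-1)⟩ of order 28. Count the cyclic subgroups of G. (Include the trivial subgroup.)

18

A cyclic subgroup of order d is generated by each of its φ(d) elements of order d, so the cyclic subgroups of order d number (#elements of order d)/φ(d).
Cyclic subgroups by order — order 1: 1; order 2: 15; order 7: 1; order 14: 1.
Total: 18.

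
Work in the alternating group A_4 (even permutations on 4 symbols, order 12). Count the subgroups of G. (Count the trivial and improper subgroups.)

|G| = 12, so by Lagrange every subgroup order divides 12. Divisors: 1, 2, 3, 4, 6, 12.
Subgroups by order — order 1: 1; order 2: 3; order 3: 4; order 4: 1; order 6: 0; order 12: 1.
Total: 1 + 3 + 4 + 1 + 0 + 1 = 10.

10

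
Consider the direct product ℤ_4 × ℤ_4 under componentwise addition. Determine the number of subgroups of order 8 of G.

|G| = 16 and 8 | 16, so subgroups of order 8 are possible by Lagrange.
The subgroups of order 8 are: {(0,0), (0,1), (0,2), (0,3), (2,0), (2,1), (2,2), (2,3)}; {(0,0), (0,2), (1,0), (1,2), (2,0), (2,2), (3,0), (3,2)}; {(0,0), (0,2), (1,1), (1,3), (2,0), (2,2), (3,1), (3,3)}.
So G has 3 subgroups of order 8.

3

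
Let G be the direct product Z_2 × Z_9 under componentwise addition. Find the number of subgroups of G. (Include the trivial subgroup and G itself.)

6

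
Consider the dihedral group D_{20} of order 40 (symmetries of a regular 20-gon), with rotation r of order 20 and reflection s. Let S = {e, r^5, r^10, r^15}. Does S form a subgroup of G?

Yes

|S| = 4 divides |G| = 40, consistent with Lagrange.
S contains the identity, every element's inverse is in S, and S is closed under ·: it is a subgroup.
In fact S = ⟨r^15⟩.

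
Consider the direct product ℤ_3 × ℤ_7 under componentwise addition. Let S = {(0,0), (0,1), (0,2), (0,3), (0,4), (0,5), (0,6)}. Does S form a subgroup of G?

Yes

|S| = 7 divides |G| = 21, consistent with Lagrange.
S contains the identity, every element's inverse is in S, and S is closed under +: it is a subgroup.
In fact S = ⟨(0,1)⟩.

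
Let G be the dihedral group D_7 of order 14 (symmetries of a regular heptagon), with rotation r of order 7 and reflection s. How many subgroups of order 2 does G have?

|G| = 14 and 2 | 14, so subgroups of order 2 are possible by Lagrange.
The subgroups of order 2 are: {e, r^2s}; {e, r^3s}; {e, r^4s}; {e, r^5s}; … (7 in all).
So G has 7 subgroups of order 2.

7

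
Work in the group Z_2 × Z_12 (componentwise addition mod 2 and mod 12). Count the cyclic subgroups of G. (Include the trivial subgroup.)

Each element a generates a cyclic subgroup ⟨a⟩; distinct elements may generate the same one (a cyclic group of order d has φ(d) generators).
Cyclic subgroups by order — order 1: 1; order 2: 3; order 3: 1; order 4: 2; order 6: 3; order 12: 2.
Total: 12.

12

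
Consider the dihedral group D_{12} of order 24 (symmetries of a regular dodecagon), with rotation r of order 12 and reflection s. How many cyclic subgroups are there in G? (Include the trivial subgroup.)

Group the elements of G by the cyclic subgroup they generate; each cyclic subgroup of order d accounts for φ(d) elements.
Cyclic subgroups by order — order 1: 1; order 2: 13; order 3: 1; order 4: 1; order 6: 1; order 12: 1.
Total: 18.

18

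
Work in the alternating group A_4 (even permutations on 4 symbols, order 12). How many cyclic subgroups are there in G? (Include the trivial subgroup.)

8

Group the elements of G by the cyclic subgroup they generate; each cyclic subgroup of order d accounts for φ(d) elements.
Cyclic subgroups by order — order 1: 1; order 2: 3; order 3: 4.
Total: 8.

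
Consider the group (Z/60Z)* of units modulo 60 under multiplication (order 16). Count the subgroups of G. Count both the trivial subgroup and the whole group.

|G| = 16, so by Lagrange every subgroup order divides 16. Divisors: 1, 2, 4, 8, 16.
Subgroups by order — order 1: 1; order 2: 7; order 4: 11; order 8: 7; order 16: 1.
Total: 1 + 7 + 11 + 7 + 1 = 27.

27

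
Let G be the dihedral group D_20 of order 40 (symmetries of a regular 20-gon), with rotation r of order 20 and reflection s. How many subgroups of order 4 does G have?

11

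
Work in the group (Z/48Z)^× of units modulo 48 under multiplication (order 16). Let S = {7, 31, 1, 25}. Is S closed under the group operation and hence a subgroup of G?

Yes

|S| = 4 divides |G| = 16, consistent with Lagrange.
S contains the identity, every element's inverse is in S, and S is closed under ·: it is a subgroup.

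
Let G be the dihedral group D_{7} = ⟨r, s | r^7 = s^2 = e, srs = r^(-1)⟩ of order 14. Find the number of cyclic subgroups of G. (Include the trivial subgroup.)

Each element a generates a cyclic subgroup ⟨a⟩; distinct elements may generate the same one (a cyclic group of order d has φ(d) generators).
Cyclic subgroups by order — order 1: 1; order 2: 7; order 7: 1.
Total: 9.

9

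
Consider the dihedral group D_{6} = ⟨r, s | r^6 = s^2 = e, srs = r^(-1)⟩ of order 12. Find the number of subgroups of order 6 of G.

|G| = 12 and 6 | 12, so subgroups of order 6 are possible by Lagrange.
The subgroups of order 6 are: {e, r, r^2, r^3, r^4, r^5}; {e, r^2, r^4, s, r^2s, r^4s}; {e, r^2, r^4, rs, r^3s, r^5s}.
So G has 3 subgroups of order 6.

3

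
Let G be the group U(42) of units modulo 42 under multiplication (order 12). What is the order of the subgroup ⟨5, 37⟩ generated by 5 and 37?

|⟨5⟩| = 6 and |⟨37⟩| = 3, so |H| is a multiple of lcm(6, 3) = 6 and divides |G| = 12.
Closing under the operation: H = {1, 5, 17, 25, 37, 41}, so |H| = 6.

6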